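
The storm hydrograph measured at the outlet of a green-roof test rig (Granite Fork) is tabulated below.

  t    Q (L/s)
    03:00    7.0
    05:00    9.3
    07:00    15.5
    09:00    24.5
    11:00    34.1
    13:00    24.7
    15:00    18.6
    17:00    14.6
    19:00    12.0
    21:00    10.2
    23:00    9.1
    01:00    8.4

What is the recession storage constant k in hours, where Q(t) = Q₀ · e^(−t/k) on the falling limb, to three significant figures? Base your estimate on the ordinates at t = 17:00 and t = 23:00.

k ≈ 12.7 h

On the falling limb, Q drops from 14.6 to 9.1 L/s between t = 17:00 and t = 23:00 (Δt = 6 h).
k = −Δt / ln(Q₂/Q₁) = −6 / ln(9.1/14.6) = 12.7 h.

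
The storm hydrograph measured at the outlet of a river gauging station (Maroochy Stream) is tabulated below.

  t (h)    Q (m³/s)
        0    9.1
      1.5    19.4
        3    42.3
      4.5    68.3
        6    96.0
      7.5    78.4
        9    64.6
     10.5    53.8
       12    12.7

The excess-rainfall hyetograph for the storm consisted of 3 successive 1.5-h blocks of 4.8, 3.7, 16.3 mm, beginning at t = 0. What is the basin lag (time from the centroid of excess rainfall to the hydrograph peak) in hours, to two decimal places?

t_L ≈ 3.05 h

Centroid of excess rainfall: t_c = Σ P_i·t̄_i / ΣP_i = 2.9456 h (block centres at 0.75, 2.25, 3.75 h).
Hydrograph peak occurs at t = 6 h, so basin lag t_L = 6 − 2.9456 = 3.05 h.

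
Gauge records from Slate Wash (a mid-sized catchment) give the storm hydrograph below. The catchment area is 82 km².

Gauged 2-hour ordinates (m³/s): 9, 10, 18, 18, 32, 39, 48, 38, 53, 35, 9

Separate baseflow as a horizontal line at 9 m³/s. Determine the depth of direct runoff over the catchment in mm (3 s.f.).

Direct runoff: 0.0, 1.0, 9.0, 9.0, 23.0, 30.0, 39.0, 29.0, 44.0, 26.0, 0.0 m³/s; ΣQ_DR = 210.0 m³/s.
V = ΣQ_DR · Δt = 210.0 × 7200 s = 1.512 × 10^6 m³.
Over A = 82 km², depth = V / A = 18.4 mm.

d ≈ 18.4 mm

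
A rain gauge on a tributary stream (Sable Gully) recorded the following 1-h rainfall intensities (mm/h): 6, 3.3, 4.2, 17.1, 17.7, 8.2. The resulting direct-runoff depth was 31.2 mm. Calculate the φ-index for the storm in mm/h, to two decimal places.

φ ≈ 4.45 mm/h

Only the 4 blocks with intensity above φ contribute runoff: 6, 17.1, 17.7, 8.2 mm/h.
Σ(I−φ)·Δt = d  ⇒  (6+17.1+17.7+8.2 − 4φ)·1 = 31.2
φ = (49.00 − 31.2/1) / 4 = 4.45 mm/h.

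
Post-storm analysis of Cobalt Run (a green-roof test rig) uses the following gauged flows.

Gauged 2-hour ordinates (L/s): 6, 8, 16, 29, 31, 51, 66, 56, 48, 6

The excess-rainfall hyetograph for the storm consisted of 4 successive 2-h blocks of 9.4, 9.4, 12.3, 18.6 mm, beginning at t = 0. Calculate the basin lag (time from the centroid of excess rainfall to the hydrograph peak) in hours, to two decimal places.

Centroid of excess rainfall: t_c = Σ P_i·t̄_i / ΣP_i = 4.6137 h (block centres at 1, 3, 5, 7 h).
Hydrograph peak occurs at t = 12 h, so basin lag t_L = 12 − 4.6137 = 7.39 h.

t_L ≈ 7.39 h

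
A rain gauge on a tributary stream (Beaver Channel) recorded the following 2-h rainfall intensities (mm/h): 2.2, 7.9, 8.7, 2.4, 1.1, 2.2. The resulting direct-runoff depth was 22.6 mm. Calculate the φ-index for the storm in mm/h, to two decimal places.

Only the 2 blocks with intensity above φ contribute runoff: 7.9, 8.7 mm/h.
Σ(I−φ)·Δt = d  ⇒  (7.9+8.7 − 2φ)·2 = 22.6
φ = (16.60 − 22.6/2) / 2 = 2.65 mm/h.

φ ≈ 2.65 mm/h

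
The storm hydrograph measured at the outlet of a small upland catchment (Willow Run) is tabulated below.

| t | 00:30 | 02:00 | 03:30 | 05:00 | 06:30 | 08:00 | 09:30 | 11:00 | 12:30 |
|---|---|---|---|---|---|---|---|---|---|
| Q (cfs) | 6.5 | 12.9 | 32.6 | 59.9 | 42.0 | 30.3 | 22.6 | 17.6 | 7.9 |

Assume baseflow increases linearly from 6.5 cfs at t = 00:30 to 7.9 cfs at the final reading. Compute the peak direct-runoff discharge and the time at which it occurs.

Q_p = 52.88 cfs at t = 05:00

Subtracting baseflow gives direct-runoff ordinates: 0.00, 6.22, 25.75, 52.88, 34.80, 22.93, 15.05, 9.88, 0.00 cfs.
The maximum is 52.88 cfs, occurring at the reading for t = 05:00.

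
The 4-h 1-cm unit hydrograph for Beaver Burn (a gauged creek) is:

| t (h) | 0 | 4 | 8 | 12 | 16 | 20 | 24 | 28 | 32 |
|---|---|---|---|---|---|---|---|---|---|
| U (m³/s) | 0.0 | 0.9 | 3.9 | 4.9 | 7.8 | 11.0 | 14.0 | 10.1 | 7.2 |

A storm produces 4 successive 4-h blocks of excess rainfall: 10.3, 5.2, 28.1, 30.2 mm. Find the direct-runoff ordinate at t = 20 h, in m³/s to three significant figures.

Q ≈ 40.9 m³/s

By discrete convolution, Q_j = Σ (P_i / 10 mm) · U_{j−i}.
At t = 20 h (j=5): Q = (10.3/10)·11.0 + (5.2/10)·7.8 + (28.1/10)·4.9 + (30.2/10)·3.9 = 40.9 m³/s.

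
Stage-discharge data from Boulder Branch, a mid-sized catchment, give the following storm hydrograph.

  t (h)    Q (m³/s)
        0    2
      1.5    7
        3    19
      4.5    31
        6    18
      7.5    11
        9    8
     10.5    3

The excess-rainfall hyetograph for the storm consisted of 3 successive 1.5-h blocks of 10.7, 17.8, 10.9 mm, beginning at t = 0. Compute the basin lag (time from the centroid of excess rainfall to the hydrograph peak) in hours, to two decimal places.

t_L ≈ 2.24 h

Centroid of excess rainfall: t_c = Σ P_i·t̄_i / ΣP_i = 2.2576 h (block centres at 0.75, 2.25, 3.75 h).
Hydrograph peak occurs at t = 4.5 h, so basin lag t_L = 4.5 − 2.2576 = 2.24 h.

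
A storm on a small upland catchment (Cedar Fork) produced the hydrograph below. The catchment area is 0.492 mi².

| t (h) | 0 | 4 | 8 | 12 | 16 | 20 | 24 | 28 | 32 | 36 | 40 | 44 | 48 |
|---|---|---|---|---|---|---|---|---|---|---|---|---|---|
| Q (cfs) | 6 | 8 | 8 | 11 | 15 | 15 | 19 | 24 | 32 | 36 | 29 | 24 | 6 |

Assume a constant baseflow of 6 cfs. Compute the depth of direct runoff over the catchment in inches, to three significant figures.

d ≈ 1.95 in

Direct runoff: 0.0, 2.0, 2.0, 5.0, 9.0, 9.0, 13.0, 18.0, 26.0, 30.0, 23.0, 18.0, 0.0 cfs; ΣQ_DR = 155.0 cfs.
V = ΣQ_DR · Δt = 155.0 × 14400 s = 2.232 × 10^6 ft³.
Over A = 0.492 mi², depth = V / A = 1.95 in.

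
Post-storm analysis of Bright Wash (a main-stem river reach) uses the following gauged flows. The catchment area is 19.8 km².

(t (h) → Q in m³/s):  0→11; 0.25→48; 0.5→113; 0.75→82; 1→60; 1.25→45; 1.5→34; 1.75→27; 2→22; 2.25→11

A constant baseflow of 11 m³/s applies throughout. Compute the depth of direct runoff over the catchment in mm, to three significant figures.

d ≈ 15.6 mm

Direct runoff: 0.0, 37.0, 102.0, 71.0, 49.0, 34.0, 23.0, 16.0, 11.0, 0.0 m³/s; ΣQ_DR = 343.0 m³/s.
V = ΣQ_DR · Δt = 343.0 × 900 s = 3.087 × 10^5 m³.
Over A = 19.8 km², depth = V / A = 15.6 mm.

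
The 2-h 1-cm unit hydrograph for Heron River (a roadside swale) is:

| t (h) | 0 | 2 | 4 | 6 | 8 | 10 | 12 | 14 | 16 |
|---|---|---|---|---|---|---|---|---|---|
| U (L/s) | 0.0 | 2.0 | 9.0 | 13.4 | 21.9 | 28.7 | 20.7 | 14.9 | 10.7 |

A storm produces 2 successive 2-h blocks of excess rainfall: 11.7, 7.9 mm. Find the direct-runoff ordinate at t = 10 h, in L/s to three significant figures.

By discrete convolution, Q_j = Σ (P_i / 10 mm) · U_{j−i}.
At t = 10 h (j=5): Q = (11.7/10)·28.7 + (7.9/10)·21.9 = 50.9 L/s.

Q ≈ 50.9 L/s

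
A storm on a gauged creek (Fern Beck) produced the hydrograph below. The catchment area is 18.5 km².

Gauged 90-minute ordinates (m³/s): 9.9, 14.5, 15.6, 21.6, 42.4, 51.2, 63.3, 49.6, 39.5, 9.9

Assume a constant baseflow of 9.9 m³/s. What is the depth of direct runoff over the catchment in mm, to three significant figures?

Direct runoff: 0.0, 4.6, 5.7, 11.7, 32.5, 41.3, 53.4, 39.7, 29.6, 0.0 m³/s; ΣQ_DR = 218.5 m³/s.
V = ΣQ_DR · Δt = 218.5 × 5400 s = 1.180 × 10^6 m³.
Over A = 18.5 km², depth = V / A = 63.8 mm.

d ≈ 63.8 mm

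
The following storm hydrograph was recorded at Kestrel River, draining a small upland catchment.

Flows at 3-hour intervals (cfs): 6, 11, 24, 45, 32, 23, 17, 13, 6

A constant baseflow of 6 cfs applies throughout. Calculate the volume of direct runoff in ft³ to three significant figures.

Direct-runoff ordinates (Q − Q_b): 0.0, 5.0, 18.0, 39.0, 26.0, 17.0, 11.0, 7.0, 0.0 cfs.
ΣQ_DR = 123.0 cfs.
With Δt = 3 h = 10800 s, V = ΣQ_DR · Δt = 123.0 × 10800 = 1.33 × 10^6 ft³.

V ≈ 1.33 × 10^6 ft³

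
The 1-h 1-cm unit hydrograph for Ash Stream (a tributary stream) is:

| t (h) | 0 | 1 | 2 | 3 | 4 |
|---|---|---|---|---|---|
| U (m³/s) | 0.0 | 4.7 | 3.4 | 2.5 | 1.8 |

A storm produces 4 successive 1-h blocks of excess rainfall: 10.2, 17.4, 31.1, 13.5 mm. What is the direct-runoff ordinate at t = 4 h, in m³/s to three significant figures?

Q ≈ 23.1 m³/s

By discrete convolution, Q_j = Σ (P_i / 10 mm) · U_{j−i}.
At t = 4 h (j=4): Q = (10.2/10)·1.8 + (17.4/10)·2.5 + (31.1/10)·3.4 + (13.5/10)·4.7 = 23.1 m³/s.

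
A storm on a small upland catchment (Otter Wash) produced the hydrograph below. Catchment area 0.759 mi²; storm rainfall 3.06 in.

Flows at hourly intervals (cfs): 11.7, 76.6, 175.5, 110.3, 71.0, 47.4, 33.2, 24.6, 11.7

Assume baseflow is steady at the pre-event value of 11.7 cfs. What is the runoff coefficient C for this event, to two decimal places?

ΣQ_DR = 456.7 cfs; V = ΣQ_DR·Δt = 1.644 × 10^6 ft³.
Runoff depth d = V / A = 0.9324 in.
C = d / P = 0.9324 / 3.06 = 0.30.

C ≈ 0.30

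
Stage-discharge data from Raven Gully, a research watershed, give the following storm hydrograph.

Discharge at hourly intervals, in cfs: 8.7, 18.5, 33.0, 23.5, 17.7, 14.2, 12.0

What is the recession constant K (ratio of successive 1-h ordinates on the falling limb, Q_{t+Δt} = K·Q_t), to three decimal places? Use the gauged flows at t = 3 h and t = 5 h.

Using the recession-limb readings at t = 3 h and t = 5 h: Q falls from 23.5 to 14.2 cfs over 2 intervals.
K = (Q₂/Q₁)^(1/2) = (14.2/23.5)^(1/2) = 0.777.

K ≈ 0.777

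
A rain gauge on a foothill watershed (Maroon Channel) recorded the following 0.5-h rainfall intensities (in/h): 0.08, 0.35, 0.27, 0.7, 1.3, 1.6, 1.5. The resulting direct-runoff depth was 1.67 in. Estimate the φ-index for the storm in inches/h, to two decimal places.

Only the 4 blocks with intensity above φ contribute runoff: 0.7, 1.3, 1.6, 1.5 in/h.
Σ(I−φ)·Δt = d  ⇒  (0.7+1.3+1.6+1.5 − 4φ)·0.5 = 1.67
φ = (5.100 − 1.67/0.5) / 4 = 0.44 in/h.

φ ≈ 0.44 in/h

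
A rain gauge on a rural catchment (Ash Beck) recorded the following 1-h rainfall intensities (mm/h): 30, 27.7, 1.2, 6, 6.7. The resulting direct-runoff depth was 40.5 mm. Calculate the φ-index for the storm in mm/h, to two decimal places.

Only the 2 blocks with intensity above φ contribute runoff: 30, 27.7 mm/h.
Σ(I−φ)·Δt = d  ⇒  (30+27.7 − 2φ)·1 = 40.5
φ = (57.70 − 40.5/1) / 2 = 8.60 mm/h.

φ ≈ 8.60 mm/h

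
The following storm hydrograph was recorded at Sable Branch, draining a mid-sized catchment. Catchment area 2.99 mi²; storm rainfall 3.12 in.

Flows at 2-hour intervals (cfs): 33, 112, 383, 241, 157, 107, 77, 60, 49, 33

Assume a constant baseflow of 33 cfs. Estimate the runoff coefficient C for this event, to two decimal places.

C ≈ 0.31

ΣQ_DR = 922.0 cfs; V = ΣQ_DR·Δt = 6.638 × 10^6 ft³.
Runoff depth d = V / A = 0.9557 in.
C = d / P = 0.9557 / 3.12 = 0.31.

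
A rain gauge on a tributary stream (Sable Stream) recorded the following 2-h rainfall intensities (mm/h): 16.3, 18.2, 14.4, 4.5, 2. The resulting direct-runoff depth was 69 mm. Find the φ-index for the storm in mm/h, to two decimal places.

Only the 3 blocks with intensity above φ contribute runoff: 16.3, 18.2, 14.4 mm/h.
Σ(I−φ)·Δt = d  ⇒  (16.3+18.2+14.4 − 3φ)·2 = 69
φ = (48.90 − 69/2) / 3 = 4.80 mm/h.

φ ≈ 4.80 mm/h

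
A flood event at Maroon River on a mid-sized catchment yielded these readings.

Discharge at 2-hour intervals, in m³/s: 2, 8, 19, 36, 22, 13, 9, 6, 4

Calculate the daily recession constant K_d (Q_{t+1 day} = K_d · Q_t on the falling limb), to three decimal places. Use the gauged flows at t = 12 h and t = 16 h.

K_d ≈ 0.008

Between t = 12 h and t = 16 h the flow falls from 9 to 4 m³/s over 2×2 h = 4 h.
Per-interval ratio K = (4/9)^(1/2) = 0.6667; K_d = K^(24/2) = 0.008.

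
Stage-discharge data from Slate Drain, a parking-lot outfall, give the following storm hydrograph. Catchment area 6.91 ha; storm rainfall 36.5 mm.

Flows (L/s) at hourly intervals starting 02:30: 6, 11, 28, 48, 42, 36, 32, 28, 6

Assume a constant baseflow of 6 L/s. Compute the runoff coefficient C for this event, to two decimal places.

C ≈ 0.26

ΣQ_DR = 183.0 L/s; V = ΣQ_DR·Δt = 6.588 × 10^5 L.
Runoff depth d = V / A = 9.534 mm.
C = d / P = 9.534 / 36.5 = 0.26.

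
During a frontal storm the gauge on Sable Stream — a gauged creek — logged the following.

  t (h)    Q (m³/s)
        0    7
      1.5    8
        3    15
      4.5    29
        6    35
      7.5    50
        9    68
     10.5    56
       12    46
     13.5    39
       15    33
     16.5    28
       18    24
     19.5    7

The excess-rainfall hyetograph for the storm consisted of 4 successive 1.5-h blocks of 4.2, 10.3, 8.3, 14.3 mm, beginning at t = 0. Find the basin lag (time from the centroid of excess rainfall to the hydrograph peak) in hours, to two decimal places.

Centroid of excess rainfall: t_c = Σ P_i·t̄_i / ΣP_i = 3.5721 h (block centres at 0.75, 2.25, 3.75, 5.25 h).
Hydrograph peak occurs at t = 9 h, so basin lag t_L = 9 − 3.5721 = 5.43 h.

t_L ≈ 5.43 h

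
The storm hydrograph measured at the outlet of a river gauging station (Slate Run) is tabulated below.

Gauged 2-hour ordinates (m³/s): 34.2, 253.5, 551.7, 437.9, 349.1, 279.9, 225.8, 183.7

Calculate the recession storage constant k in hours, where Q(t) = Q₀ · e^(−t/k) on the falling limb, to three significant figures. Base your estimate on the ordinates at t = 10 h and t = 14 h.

k ≈ 9.50 h

On the falling limb, Q drops from 279.9 to 183.7 m³/s between t = 10 h and t = 14 h (Δt = 4 h).
k = −Δt / ln(Q₂/Q₁) = −4 / ln(183.7/279.9) = 9.50 h.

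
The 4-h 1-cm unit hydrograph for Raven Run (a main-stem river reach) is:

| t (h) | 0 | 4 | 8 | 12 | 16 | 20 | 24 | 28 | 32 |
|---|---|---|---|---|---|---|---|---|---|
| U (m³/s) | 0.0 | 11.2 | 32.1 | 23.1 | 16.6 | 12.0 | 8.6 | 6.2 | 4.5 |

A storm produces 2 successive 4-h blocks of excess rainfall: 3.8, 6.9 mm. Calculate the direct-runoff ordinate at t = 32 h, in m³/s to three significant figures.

By discrete convolution, Q_j = Σ (P_i / 10 mm) · U_{j−i}.
At t = 32 h (j=8): Q = (3.8/10)·4.5 + (6.9/10)·6.2 = 5.99 m³/s.

Q ≈ 5.99 m³/s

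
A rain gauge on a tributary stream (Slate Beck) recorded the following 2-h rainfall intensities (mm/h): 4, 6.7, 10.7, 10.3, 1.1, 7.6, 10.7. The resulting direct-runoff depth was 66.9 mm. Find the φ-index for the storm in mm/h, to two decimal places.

Only the 6 blocks with intensity above φ contribute runoff: 4, 6.7, 10.7, 10.3, 7.6, 10.7 mm/h.
Σ(I−φ)·Δt = d  ⇒  (4+6.7+10.7+10.3+7.6+10.7 − 6φ)·2 = 66.9
φ = (50.00 − 66.9/2) / 6 = 2.76 mm/h.

φ ≈ 2.76 mm/h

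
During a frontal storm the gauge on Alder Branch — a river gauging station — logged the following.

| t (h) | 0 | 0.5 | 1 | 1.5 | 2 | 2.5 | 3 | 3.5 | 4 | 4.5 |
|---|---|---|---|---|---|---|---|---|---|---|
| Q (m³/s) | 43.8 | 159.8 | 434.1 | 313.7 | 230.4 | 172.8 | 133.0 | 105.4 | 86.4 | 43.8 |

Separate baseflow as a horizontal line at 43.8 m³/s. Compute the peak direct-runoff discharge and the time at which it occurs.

Subtracting baseflow gives direct-runoff ordinates: 0.0, 116.0, 390.3, 269.9, 186.6, 129.0, 89.2, 61.6, 42.6, 0.0 m³/s.
The maximum is 390.3 m³/s, occurring at the reading for t = 1 h.

Q_p = 390.3 m³/s at t = 1 h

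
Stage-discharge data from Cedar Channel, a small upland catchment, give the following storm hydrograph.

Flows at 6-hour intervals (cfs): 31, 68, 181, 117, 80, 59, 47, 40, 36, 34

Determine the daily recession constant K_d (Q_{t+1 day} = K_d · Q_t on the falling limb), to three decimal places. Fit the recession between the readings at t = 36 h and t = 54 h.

Between t = 36 h and t = 54 h the flow falls from 47 to 34 cfs over 3×6 h = 18 h.
Per-interval ratio K = (34/47)^(1/3) = 0.8977; K_d = K^(24/6) = 0.649.

K_d ≈ 0.649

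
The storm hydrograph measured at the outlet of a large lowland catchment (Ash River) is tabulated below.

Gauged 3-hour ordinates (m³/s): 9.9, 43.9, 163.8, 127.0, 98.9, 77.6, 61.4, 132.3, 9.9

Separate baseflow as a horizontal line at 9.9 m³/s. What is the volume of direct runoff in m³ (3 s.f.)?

V ≈ 6.86 × 10^6 m³

Direct-runoff ordinates (Q − Q_b): 0.0, 34.0, 153.9, 117.1, 89.0, 67.7, 51.5, 122.4, 0.0 m³/s.
ΣQ_DR = 635.6 m³/s.
With Δt = 3 h = 10800 s, V = ΣQ_DR · Δt = 635.6 × 10800 = 6.86 × 10^6 m³.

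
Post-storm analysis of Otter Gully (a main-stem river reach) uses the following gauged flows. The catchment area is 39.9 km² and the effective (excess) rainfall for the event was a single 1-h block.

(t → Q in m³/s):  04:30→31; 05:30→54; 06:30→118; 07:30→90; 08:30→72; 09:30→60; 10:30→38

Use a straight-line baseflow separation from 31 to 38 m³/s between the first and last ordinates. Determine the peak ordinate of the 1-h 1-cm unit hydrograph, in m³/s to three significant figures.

Direct runoff: 0.00, 21.83, 84.67, 55.50, 36.33, 23.17, 0.00 m³/s; ΣQ_DR = 221.5 m³/s, peak = 84.67 m³/s.
Runoff depth d = ΣQ_DR·Δt / A = 221.5 × 3600 / (39.9 km²) = 19.98 mm.
The 1-cm UH is the DRH scaled by (10 mm)/d, so U_p = 84.67 × 10/19.98 = 42.4 m³/s.

U_p ≈ 42.4 m³/s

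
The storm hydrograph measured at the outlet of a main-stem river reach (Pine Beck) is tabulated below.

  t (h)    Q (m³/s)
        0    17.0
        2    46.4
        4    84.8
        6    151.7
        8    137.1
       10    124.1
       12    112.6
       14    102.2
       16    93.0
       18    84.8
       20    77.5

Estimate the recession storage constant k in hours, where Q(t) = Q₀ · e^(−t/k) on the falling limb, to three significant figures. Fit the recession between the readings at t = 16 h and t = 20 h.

k ≈ 21.9 h

On the falling limb, Q drops from 93.0 to 77.5 m³/s between t = 16 h and t = 20 h (Δt = 4 h).
k = −Δt / ln(Q₂/Q₁) = −4 / ln(77.5/93.0) = 21.9 h.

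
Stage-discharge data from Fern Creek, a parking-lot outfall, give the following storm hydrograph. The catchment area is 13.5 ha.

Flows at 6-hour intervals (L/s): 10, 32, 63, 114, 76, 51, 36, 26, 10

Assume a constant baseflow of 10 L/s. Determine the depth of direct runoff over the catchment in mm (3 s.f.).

d ≈ 52.5 mm

Direct runoff: 0.0, 22.0, 53.0, 104.0, 66.0, 41.0, 26.0, 16.0, 0.0 L/s; ΣQ_DR = 328.0 L/s.
V = ΣQ_DR · Δt = 328.0 × 21600 s = 7.085 × 10^6 L.
Over A = 13.5 ha, depth = V / A = 52.5 mm.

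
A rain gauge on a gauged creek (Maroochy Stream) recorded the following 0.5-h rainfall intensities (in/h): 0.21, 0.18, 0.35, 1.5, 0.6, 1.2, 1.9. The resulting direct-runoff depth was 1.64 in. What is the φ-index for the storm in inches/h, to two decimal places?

Only the 4 blocks with intensity above φ contribute runoff: 1.5, 0.6, 1.2, 1.9 in/h.
Σ(I−φ)·Δt = d  ⇒  (1.5+0.6+1.2+1.9 − 4φ)·0.5 = 1.64
φ = (5.200 − 1.64/0.5) / 4 = 0.48 in/h.

φ ≈ 0.48 in/h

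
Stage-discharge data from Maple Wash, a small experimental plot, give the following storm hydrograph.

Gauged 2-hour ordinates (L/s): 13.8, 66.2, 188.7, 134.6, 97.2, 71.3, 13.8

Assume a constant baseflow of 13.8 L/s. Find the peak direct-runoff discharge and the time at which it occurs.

Q_p = 174.9 L/s at t = 4 h

Subtracting baseflow gives direct-runoff ordinates: 0.0, 52.4, 174.9, 120.8, 83.4, 57.5, 0.0 L/s.
The maximum is 174.9 L/s, occurring at the reading for t = 4 h.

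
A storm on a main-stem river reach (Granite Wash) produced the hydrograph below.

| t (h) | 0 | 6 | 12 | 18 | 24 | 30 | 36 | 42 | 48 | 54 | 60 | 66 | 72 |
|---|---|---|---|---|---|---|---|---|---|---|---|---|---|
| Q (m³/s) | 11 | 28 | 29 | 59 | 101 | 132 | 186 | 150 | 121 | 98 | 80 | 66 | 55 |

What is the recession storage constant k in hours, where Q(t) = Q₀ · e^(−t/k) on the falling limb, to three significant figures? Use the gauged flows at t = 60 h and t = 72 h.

k ≈ 32.0 h

On the falling limb, Q drops from 80 to 55 m³/s between t = 60 h and t = 72 h (Δt = 12 h).
k = −Δt / ln(Q₂/Q₁) = −12 / ln(55/80) = 32.0 h.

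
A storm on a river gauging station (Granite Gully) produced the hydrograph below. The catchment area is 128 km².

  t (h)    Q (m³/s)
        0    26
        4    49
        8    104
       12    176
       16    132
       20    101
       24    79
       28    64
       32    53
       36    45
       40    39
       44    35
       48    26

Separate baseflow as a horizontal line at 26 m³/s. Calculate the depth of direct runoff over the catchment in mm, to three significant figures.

Direct runoff: 0.0, 23.0, 78.0, 150.0, 106.0, 75.0, 53.0, 38.0, 27.0, 19.0, 13.0, 9.0, 0.0 m³/s; ΣQ_DR = 591.0 m³/s.
V = ΣQ_DR · Δt = 591.0 × 14400 s = 8.510 × 10^6 m³.
Over A = 128 km², depth = V / A = 66.5 mm.

d ≈ 66.5 mm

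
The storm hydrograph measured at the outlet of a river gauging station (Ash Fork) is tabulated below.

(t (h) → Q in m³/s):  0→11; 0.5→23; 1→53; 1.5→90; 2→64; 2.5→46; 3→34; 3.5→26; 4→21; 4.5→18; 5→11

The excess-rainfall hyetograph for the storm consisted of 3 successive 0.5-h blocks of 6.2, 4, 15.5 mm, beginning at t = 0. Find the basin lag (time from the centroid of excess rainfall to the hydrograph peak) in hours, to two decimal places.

Centroid of excess rainfall: t_c = Σ P_i·t̄_i / ΣP_i = 0.9309 h (block centres at 0.25, 0.75, 1.25 h).
Hydrograph peak occurs at t = 1.5 h, so basin lag t_L = 1.5 − 0.9309 = 0.57 h.

t_L ≈ 0.57 h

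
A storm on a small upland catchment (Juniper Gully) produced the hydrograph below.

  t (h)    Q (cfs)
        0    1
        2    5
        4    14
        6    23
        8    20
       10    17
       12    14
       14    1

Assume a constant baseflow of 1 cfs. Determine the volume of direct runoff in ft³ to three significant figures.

V ≈ 6.26 × 10^5 ft³

Direct-runoff ordinates (Q − Q_b): 0.0, 4.0, 13.0, 22.0, 19.0, 16.0, 13.0, 0.0 cfs.
ΣQ_DR = 87.00 cfs.
With Δt = 2 h = 7200 s, V = ΣQ_DR · Δt = 87.00 × 7200 = 6.26 × 10^5 ft³.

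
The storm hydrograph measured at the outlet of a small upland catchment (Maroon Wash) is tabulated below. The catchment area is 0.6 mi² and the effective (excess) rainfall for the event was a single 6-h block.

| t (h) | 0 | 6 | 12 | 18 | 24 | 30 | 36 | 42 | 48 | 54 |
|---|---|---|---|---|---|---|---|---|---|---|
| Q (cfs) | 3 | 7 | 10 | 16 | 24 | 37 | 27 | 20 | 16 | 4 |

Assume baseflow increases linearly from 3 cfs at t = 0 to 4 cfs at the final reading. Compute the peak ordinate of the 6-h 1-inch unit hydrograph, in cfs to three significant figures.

U_p ≈ 16.7 cfs

Direct runoff: 0.00, 3.89, 6.78, 12.67, 20.56, 33.44, 23.33, 16.22, 12.11, 0.00 cfs; ΣQ_DR = 129.0 cfs, peak = 33.44 cfs.
Runoff depth d = ΣQ_DR·Δt / A = 129.0 × 21600 / (0.6 mi²) = 1.999 in.
The 1-inch UH is the DRH scaled by (1 in)/d, so U_p = 33.44 × 1/1.999 = 16.7 cfs.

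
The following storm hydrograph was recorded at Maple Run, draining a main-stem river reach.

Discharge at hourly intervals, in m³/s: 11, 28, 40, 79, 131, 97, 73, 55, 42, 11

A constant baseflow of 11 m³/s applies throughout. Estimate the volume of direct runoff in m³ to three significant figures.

Direct-runoff ordinates (Q − Q_b): 0.0, 17.0, 29.0, 68.0, 120.0, 86.0, 62.0, 44.0, 31.0, 0.0 m³/s.
ΣQ_DR = 457.0 m³/s.
With Δt = 1 h = 3600 s, V = ΣQ_DR · Δt = 457.0 × 3600 = 1.65 × 10^6 m³.

V ≈ 1.65 × 10^6 m³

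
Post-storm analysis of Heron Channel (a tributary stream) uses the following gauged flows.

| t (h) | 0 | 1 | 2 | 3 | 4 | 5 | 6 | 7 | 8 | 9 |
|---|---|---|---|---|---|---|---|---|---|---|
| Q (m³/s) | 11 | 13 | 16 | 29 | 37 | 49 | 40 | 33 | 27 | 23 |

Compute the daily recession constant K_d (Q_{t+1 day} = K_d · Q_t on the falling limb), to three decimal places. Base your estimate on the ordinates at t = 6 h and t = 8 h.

Between t = 6 h and t = 8 h the flow falls from 40 to 27 m³/s over 2×1 h = 2 h.
Per-interval ratio K = (27/40)^(1/2) = 0.8216; K_d = K^(24/1) = 0.009.

K_d ≈ 0.009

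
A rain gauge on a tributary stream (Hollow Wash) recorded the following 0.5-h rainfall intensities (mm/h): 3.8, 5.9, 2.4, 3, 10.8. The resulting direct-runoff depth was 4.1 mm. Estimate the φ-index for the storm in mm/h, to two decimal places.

φ ≈ 4.25 mm/h

Only the 2 blocks with intensity above φ contribute runoff: 5.9, 10.8 mm/h.
Σ(I−φ)·Δt = d  ⇒  (5.9+10.8 − 2φ)·0.5 = 4.1
φ = (16.70 − 4.1/0.5) / 2 = 4.25 mm/h.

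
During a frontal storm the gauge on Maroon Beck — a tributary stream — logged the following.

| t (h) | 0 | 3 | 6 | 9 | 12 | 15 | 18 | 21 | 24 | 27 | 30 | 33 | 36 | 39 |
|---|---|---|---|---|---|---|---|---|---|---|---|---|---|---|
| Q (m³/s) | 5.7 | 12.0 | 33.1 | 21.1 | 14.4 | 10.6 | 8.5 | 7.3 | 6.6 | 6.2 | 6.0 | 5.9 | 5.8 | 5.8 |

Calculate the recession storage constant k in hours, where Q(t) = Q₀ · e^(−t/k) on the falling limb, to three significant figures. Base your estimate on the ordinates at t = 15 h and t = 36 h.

k ≈ 34.8 h

On the falling limb, Q drops from 10.6 to 5.8 m³/s between t = 15 h and t = 36 h (Δt = 21 h).
k = −Δt / ln(Q₂/Q₁) = −21 / ln(5.8/10.6) = 34.8 h.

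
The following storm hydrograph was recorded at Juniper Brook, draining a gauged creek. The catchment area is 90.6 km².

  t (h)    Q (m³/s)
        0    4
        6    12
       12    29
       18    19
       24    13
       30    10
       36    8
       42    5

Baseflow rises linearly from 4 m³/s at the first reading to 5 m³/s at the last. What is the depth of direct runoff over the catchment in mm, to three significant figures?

d ≈ 15.3 mm

Direct runoff: 0.00, 7.86, 24.71, 14.57, 8.43, 5.29, 3.14, 0.00 m³/s; ΣQ_DR = 64.00 m³/s.
V = ΣQ_DR · Δt = 64.00 × 21600 s = 1.382 × 10^6 m³.
Over A = 90.6 km², depth = V / A = 15.3 mm.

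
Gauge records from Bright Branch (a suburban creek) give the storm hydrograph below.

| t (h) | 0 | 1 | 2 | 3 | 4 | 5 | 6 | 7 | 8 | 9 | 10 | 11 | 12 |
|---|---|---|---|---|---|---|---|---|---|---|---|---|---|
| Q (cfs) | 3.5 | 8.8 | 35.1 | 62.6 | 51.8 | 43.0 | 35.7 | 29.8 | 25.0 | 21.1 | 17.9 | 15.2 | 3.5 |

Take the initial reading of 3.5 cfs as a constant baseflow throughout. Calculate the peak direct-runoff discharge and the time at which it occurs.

Q_p = 59.1 cfs at t = 3 h

Subtracting baseflow gives direct-runoff ordinates: 0.0, 5.3, 31.6, 59.1, 48.3, 39.5, 32.2, 26.3, 21.5, 17.6, 14.4, 11.7, 0.0 cfs.
The maximum is 59.1 cfs, occurring at the reading for t = 3 h.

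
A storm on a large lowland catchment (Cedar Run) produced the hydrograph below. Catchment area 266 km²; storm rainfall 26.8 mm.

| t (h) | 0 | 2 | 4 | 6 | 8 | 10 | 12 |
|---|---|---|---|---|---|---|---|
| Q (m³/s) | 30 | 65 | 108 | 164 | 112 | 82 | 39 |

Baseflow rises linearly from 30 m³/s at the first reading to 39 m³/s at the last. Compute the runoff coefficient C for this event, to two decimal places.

ΣQ_DR = 358.5 m³/s; V = ΣQ_DR·Δt = 2.581 × 10^6 m³.
Runoff depth d = V / A = 9.704 mm.
C = d / P = 9.704 / 26.8 = 0.36.

C ≈ 0.36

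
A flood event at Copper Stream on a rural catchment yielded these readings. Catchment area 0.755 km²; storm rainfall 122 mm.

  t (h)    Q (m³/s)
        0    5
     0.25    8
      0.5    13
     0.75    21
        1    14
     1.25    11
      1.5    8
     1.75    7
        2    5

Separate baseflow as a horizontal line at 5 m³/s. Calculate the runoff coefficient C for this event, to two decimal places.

ΣQ_DR = 47.00 m³/s; V = ΣQ_DR·Δt = 42300 m³.
Runoff depth d = V / A = 56.03 mm.
C = d / P = 56.03 / 122 = 0.46.

C ≈ 0.46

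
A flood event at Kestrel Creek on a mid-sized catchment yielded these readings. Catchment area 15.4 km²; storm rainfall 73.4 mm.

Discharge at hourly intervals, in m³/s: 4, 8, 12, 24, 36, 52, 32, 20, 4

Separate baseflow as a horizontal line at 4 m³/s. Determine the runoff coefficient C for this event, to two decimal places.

ΣQ_DR = 156.0 m³/s; V = ΣQ_DR·Δt = 5.616 × 10^5 m³.
Runoff depth d = V / A = 36.47 mm.
C = d / P = 36.47 / 73.4 = 0.50.

C ≈ 0.50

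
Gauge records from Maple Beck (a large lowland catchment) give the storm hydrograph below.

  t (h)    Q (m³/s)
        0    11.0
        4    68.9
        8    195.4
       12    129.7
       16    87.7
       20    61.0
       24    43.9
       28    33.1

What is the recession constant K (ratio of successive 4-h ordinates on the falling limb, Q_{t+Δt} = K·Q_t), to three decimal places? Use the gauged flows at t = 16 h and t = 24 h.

K ≈ 0.708

Using the recession-limb readings at t = 16 h and t = 24 h: Q falls from 87.7 to 43.9 m³/s over 2 intervals.
K = (Q₂/Q₁)^(1/2) = (43.9/87.7)^(1/2) = 0.708.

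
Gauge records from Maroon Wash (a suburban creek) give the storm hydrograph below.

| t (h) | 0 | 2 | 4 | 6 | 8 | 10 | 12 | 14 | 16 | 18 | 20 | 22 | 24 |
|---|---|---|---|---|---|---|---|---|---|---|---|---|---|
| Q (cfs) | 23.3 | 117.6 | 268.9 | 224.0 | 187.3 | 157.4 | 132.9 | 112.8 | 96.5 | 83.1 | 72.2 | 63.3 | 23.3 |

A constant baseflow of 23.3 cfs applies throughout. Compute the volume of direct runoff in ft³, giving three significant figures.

Direct-runoff ordinates (Q − Q_b): 0.0, 94.3, 245.6, 200.7, 164.0, 134.1, 109.6, 89.5, 73.2, 59.8, 48.9, 40.0, 0.0 cfs.
ΣQ_DR = 1260 cfs.
With Δt = 2 h = 7200 s, V = ΣQ_DR · Δt = 1260 × 7200 = 9.07 × 10^6 ft³.

V ≈ 9.07 × 10^6 ft³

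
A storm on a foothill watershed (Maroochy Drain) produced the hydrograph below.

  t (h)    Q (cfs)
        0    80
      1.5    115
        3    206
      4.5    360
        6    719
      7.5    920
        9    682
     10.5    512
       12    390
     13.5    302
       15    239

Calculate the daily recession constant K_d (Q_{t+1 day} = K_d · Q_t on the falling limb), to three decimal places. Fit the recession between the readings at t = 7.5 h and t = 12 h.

K_d ≈ 0.010

Between t = 7.5 h and t = 12 h the flow falls from 920 to 390 cfs over 3×1.5 h = 4.5 h.
Per-interval ratio K = (390/920)^(1/3) = 0.7512; K_d = K^(24/1.5) = 0.010.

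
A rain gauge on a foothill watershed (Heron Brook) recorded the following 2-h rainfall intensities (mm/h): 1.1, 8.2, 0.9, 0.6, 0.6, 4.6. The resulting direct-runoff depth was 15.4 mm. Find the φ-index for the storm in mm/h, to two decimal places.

φ ≈ 2.55 mm/h

Only the 2 blocks with intensity above φ contribute runoff: 8.2, 4.6 mm/h.
Σ(I−φ)·Δt = d  ⇒  (8.2+4.6 − 2φ)·2 = 15.4
φ = (12.80 − 15.4/2) / 2 = 2.55 mm/h.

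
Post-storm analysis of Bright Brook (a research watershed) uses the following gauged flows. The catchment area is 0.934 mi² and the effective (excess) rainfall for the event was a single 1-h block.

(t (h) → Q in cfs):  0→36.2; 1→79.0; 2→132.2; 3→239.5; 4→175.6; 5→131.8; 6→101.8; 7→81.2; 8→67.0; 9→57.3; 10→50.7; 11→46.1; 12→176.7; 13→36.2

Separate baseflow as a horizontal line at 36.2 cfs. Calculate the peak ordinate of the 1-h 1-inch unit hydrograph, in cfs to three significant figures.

U_p ≈ 135 cfs

Direct runoff: 0.0, 42.8, 96.0, 203.3, 139.4, 95.6, 65.6, 45.0, 30.8, 21.1, 14.5, 9.9, 140.5, 0.0 cfs; ΣQ_DR = 904.5 cfs, peak = 203.3 cfs.
Runoff depth d = ΣQ_DR·Δt / A = 904.5 × 3600 / (0.934 mi²) = 1.501 in.
The 1-inch UH is the DRH scaled by (1 in)/d, so U_p = 203.3 × 1/1.501 = 135 cfs.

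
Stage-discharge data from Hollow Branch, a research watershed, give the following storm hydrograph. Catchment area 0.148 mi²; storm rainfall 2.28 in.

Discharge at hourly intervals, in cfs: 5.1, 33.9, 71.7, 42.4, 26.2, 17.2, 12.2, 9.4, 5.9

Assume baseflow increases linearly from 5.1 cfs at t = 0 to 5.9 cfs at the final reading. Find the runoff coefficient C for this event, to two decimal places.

C ≈ 0.80

ΣQ_DR = 174.5 cfs; V = ΣQ_DR·Δt = 6.282 × 10^5 ft³.
Runoff depth d = V / A = 1.827 in.
C = d / P = 1.827 / 2.28 = 0.80.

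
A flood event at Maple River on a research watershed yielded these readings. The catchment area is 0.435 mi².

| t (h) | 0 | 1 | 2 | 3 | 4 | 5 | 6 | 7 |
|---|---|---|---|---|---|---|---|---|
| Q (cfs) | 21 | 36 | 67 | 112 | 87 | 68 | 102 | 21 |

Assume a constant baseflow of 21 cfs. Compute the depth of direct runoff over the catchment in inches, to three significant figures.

Direct runoff: 0.0, 15.0, 46.0, 91.0, 66.0, 47.0, 81.0, 0.0 cfs; ΣQ_DR = 346.0 cfs.
V = ΣQ_DR · Δt = 346.0 × 3600 s = 1.246 × 10^6 ft³.
Over A = 0.435 mi², depth = V / A = 1.23 in.

d ≈ 1.23 in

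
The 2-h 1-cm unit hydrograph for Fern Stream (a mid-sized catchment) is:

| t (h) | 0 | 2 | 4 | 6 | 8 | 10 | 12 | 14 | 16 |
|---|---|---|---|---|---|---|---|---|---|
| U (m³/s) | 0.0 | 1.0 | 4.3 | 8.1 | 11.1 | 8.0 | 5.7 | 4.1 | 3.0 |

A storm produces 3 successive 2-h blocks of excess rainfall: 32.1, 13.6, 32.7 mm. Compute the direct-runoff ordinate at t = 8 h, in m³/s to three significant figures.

Q ≈ 60.7 m³/s

By discrete convolution, Q_j = Σ (P_i / 10 mm) · U_{j−i}.
At t = 8 h (j=4): Q = (32.1/10)·11.1 + (13.6/10)·8.1 + (32.7/10)·4.3 = 60.7 m³/s.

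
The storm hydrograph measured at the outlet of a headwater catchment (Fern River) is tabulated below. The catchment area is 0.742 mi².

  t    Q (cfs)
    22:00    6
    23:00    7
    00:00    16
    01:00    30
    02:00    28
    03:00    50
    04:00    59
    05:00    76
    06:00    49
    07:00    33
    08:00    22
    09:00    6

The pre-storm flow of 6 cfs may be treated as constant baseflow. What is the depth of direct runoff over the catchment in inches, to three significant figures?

d ≈ 0.647 in

Direct runoff: 0.0, 1.0, 10.0, 24.0, 22.0, 44.0, 53.0, 70.0, 43.0, 27.0, 16.0, 0.0 cfs; ΣQ_DR = 310.0 cfs.
V = ΣQ_DR · Δt = 310.0 × 3600 s = 1.116 × 10^6 ft³.
Over A = 0.742 mi², depth = V / A = 0.647 in.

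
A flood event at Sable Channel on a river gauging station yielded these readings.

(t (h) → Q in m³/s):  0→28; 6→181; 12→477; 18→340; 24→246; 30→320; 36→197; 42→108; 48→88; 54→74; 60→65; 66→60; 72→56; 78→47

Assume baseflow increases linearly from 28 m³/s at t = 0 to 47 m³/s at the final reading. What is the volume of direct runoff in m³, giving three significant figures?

Direct-runoff ordinates (Q − Q_b): 0.00, 151.54, 446.08, 307.62, 212.15, 284.69, 160.23, 69.77, 48.31, 32.85, 22.38, 15.92, 10.46, 0.00 m³/s.
ΣQ_DR = 1762 m³/s.
With Δt = 6 h = 21600 s, V = ΣQ_DR · Δt = 1762 × 21600 = 3.81 × 10^7 m³.

V ≈ 3.81 × 10^7 m³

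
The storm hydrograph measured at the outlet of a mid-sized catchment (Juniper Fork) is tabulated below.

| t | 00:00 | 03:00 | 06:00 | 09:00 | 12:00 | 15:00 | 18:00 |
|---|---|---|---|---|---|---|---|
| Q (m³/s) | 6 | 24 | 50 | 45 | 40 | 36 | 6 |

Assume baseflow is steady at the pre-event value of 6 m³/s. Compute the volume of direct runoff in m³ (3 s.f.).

V ≈ 1.78 × 10^6 m³

Direct-runoff ordinates (Q − Q_b): 0.0, 18.0, 44.0, 39.0, 34.0, 30.0, 0.0 m³/s.
ΣQ_DR = 165.0 m³/s.
With Δt = 3 h = 10800 s, V = ΣQ_DR · Δt = 165.0 × 10800 = 1.78 × 10^6 m³.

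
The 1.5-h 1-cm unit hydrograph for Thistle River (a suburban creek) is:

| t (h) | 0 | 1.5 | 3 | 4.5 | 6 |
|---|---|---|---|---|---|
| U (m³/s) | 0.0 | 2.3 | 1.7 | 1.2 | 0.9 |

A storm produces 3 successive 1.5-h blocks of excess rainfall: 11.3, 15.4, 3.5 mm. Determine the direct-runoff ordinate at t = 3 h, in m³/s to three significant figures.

By discrete convolution, Q_j = Σ (P_i / 10 mm) · U_{j−i}.
At t = 3 h (j=2): Q = (11.3/10)·1.7 + (15.4/10)·2.3 + (3.5/10)·0.0 = 5.46 m³/s.

Q ≈ 5.46 m³/s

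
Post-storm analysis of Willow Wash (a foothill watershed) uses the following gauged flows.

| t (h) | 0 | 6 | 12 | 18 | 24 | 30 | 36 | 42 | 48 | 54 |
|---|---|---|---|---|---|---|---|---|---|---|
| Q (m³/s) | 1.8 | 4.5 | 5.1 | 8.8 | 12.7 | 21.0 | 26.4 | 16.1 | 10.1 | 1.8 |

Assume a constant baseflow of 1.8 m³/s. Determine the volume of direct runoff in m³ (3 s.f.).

V ≈ 1.95 × 10^6 m³

Direct-runoff ordinates (Q − Q_b): 0.0, 2.7, 3.3, 7.0, 10.9, 19.2, 24.6, 14.3, 8.3, 0.0 m³/s.
ΣQ_DR = 90.30 m³/s.
With Δt = 6 h = 21600 s, V = ΣQ_DR · Δt = 90.30 × 21600 = 1.95 × 10^6 m³.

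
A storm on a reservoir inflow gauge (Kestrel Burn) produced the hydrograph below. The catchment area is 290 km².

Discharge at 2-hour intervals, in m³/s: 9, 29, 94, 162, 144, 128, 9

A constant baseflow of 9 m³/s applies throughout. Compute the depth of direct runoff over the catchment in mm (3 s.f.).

d ≈ 12.7 mm

Direct runoff: 0.0, 20.0, 85.0, 153.0, 135.0, 119.0, 0.0 m³/s; ΣQ_DR = 512.0 m³/s.
V = ΣQ_DR · Δt = 512.0 × 7200 s = 3.686 × 10^6 m³.
Over A = 290 km², depth = V / A = 12.7 mm.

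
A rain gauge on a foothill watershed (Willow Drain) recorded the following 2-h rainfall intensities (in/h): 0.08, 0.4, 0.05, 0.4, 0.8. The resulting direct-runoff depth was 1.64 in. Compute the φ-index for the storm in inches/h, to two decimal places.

φ ≈ 0.26 in/h

Only the 3 blocks with intensity above φ contribute runoff: 0.4, 0.4, 0.8 in/h.
Σ(I−φ)·Δt = d  ⇒  (0.4+0.4+0.8 − 3φ)·2 = 1.64
φ = (1.600 − 1.64/2) / 3 = 0.26 in/h.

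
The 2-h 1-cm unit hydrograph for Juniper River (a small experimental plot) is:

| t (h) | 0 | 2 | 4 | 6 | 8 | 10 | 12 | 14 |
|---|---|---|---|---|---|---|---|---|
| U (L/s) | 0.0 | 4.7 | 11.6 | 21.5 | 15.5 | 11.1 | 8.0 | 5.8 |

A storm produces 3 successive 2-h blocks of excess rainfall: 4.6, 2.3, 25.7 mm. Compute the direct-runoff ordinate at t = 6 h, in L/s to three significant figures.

By discrete convolution, Q_j = Σ (P_i / 10 mm) · U_{j−i}.
At t = 6 h (j=3): Q = (4.6/10)·21.5 + (2.3/10)·11.6 + (25.7/10)·4.7 = 24.6 L/s.

Q ≈ 24.6 L/s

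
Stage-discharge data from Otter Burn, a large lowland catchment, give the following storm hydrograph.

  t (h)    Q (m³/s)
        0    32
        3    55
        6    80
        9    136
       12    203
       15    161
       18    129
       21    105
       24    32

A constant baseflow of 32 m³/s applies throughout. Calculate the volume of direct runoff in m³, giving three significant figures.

Direct-runoff ordinates (Q − Q_b): 0.0, 23.0, 48.0, 104.0, 171.0, 129.0, 97.0, 73.0, 0.0 m³/s.
ΣQ_DR = 645.0 m³/s.
With Δt = 3 h = 10800 s, V = ΣQ_DR · Δt = 645.0 × 10800 = 6.97 × 10^6 m³.

V ≈ 6.97 × 10^6 m³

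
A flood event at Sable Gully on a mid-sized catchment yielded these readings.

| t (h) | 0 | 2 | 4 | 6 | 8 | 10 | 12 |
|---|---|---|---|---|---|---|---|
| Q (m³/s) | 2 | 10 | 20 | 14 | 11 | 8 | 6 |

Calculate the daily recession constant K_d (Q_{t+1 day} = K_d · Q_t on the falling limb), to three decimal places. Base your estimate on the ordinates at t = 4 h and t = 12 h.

Between t = 4 h and t = 12 h the flow falls from 20 to 6 m³/s over 4×2 h = 8 h.
Per-interval ratio K = (6/20)^(1/4) = 0.7401; K_d = K^(24/2) = 0.027.

K_d ≈ 0.027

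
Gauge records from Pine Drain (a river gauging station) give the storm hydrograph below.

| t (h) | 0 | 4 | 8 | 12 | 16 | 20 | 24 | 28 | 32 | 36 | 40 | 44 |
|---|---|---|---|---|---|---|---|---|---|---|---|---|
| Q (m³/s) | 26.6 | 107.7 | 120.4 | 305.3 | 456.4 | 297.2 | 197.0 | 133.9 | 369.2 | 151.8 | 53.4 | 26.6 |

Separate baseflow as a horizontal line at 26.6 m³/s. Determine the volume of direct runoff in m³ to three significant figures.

Direct-runoff ordinates (Q − Q_b): 0.0, 81.1, 93.8, 278.7, 429.8, 270.6, 170.4, 107.3, 342.6, 125.2, 26.8, 0.0 m³/s.
ΣQ_DR = 1926 m³/s.
With Δt = 4 h = 14400 s, V = ΣQ_DR · Δt = 1926 × 14400 = 2.77 × 10^7 m³.

V ≈ 2.77 × 10^7 m³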